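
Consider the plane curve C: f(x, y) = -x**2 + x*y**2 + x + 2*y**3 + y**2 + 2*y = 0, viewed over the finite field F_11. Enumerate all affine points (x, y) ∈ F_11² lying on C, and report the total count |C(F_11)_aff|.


Affine F_11-points: {(0, 0), (1, 0), (2, 6), (4, 10), (6, 9), (7, 5), (8, 2), (8, 5), (9, 10), (10, 9)}; count = 10.

For each of the 121 pairs (x, y) ∈ F_11², evaluate f(x, y) mod 11. Record the zeros.
  x = 0: [0↦0, 1↦5, 2↦2, 3↦3, 4↦9, 5↦10, 6↦7, 7↦1, 8↦4, 9↦6, 10↦8]  zeros at y ∈ {0}
  x = 1: [0↦0, 1↦6, 2↦6, 3↦1, 4↦3, 5↦2, 6↦10, 7↦6, 8↦2, 9↦10, 10↦9]  zeros at y ∈ {0}
  x = 2: [0↦9, 1↦5, 2↦8, 3↦8, 4↦6, 5↦3, 6↦0, 7↦9, 8↦9, 9↦1, 10↦8]  zeros at y ∈ {6}
  x = 3: [0↦5, 1↦2, 2↦8, 3↦2, 4↦7, 5↦2, 6↦10, 7↦10, 8↦3, 9↦1, 10↦5]  zeros at y ∈ ∅
  x = 4: [0↦10, 1↦8, 2↦6, 3↦5, 4↦6, 5↦10, 6↦7, 7↦9, 8↦6, 9↦10, 10↦0]  zeros at y ∈ {10}
  x = 5: [0↦2, 1↦1, 2↦2, 3↦6, 4↦3, 5↦5, 6↦2, 7↦6, 8↦7, 9↦6, 10↦4]  zeros at y ∈ ∅
  x = 6: [0↦3, 1↦3, 2↦7, 3↦5, 4↦9, 5↦9, 6↦6, 7↦1, 8↦6, 9↦0, 10↦6]  zeros at y ∈ {9}
  x = 7: [0↦2, 1↦3, 2↦10, 3↦2, 4↦2, 5↦0, 6↦8, 7↦5, 8↦3, 9↦3, 10↦6]  zeros at y ∈ {5}
  x = 8: [0↦10, 1↦1, 2↦0, 3↦8, 4↦4, 5↦0, 6↦8, 7↦7, 8↦9, 9↦4, 10↦4]  zeros at y ∈ {2, 5}
  x = 9: [0↦5, 1↦8, 2↦10, 3↦1, 4↦4, 5↦9, 6↦6, 7↦7, 8↦2, 9↦3, 10↦0]  zeros at y ∈ {10}
  x = 10: [0↦9, 1↦2, 2↦7, 3↦3, 4↦2, 5↦5, 6↦2, 7↦5, 8↦4, 9↦0, 10↦5]  zeros at y ∈ {9}
Collecting zeros: affine points = {(0, 0), (1, 0), (2, 6), (4, 10), (6, 9), (7, 5), (8, 2), (8, 5), (9, 10), (10, 9)}.
Total count |C(F_11)_aff| = 10.


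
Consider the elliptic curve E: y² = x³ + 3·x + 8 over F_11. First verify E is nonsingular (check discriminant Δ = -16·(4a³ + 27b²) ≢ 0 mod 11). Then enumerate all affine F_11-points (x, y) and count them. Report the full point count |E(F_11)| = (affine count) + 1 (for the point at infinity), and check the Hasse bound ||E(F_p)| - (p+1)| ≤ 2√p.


Affine points = {(1, 1), (1, 10), (2, 0), (3, 0), (5, 4), (5, 7), (6, 0), (7, 3), (7, 8), (8, 4), (8, 7), (9, 4), (9, 7), (10, 2), (10, 9)}; affine count = 15; |E(F_11)| = 16.

Discriminant check: Δ ∝ 4a³ + 27b² = 4·3³ + 27·8² = 4·27 + 27·64 ≡ 10 (mod 11). Nonzero ⇒ E is nonsingular.
For each x ∈ F_11, compute rhs = x³ + 3·x + 8 mod 11, then count y ∈ F_11 with y² ≡ rhs.
  x = 0: rhs = 8, matching y values: none (0 points).
  x = 1: rhs = 1, matching y values: 1, 10 (2 points).
  x = 2: rhs = 0, matching y values: 0 (1 points).
  x = 3: rhs = 0, matching y values: 0 (1 points).
  x = 4: rhs = 7, matching y values: none (0 points).
  x = 5: rhs = 5, matching y values: 4, 7 (2 points).
  x = 6: rhs = 0, matching y values: 0 (1 points).
  x = 7: rhs = 9, matching y values: 3, 8 (2 points).
  x = 8: rhs = 5, matching y values: 4, 7 (2 points).
  x = 9: rhs = 5, matching y values: 4, 7 (2 points).
  x = 10: rhs = 4, matching y values: 2, 9 (2 points).
Total affine count: 15.
Full point count |E(F_11)| = 15 + 1 = 16.
Hasse bound: |16 − (11+1)| = |4| = 4 ≤ 2√11 ≈ 6.6332 ✓.


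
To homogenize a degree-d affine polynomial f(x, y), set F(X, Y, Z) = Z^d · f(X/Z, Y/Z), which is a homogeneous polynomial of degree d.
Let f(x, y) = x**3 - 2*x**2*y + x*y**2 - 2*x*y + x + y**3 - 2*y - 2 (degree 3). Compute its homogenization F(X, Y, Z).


F(X, Y, Z) = X**3 - 2*X**2*Y + X*Y**2 - 2*X*Y*Z + X*Z**2 + Y**3 - 2*Y*Z**2 - 2*Z**3

deg(f) = 3.
Substitute x = X/Z, y = Y/Z into f, then multiply by Z^3.
  monomial 1·x^3·y^0 ↦ 1·X^3·Y^0·Z^0.
  monomial -2·x^2·y^1 ↦ -2·X^2·Y^1·Z^0.
  monomial 1·x^1·y^2 ↦ 1·X^1·Y^2·Z^0.
  monomial -2·x^1·y^1 ↦ -2·X^1·Y^1·Z^1.
  monomial 1·x^1·y^0 ↦ 1·X^1·Y^0·Z^2.
  monomial 1·x^0·y^3 ↦ 1·X^0·Y^3·Z^0.
  monomial -2·x^0·y^1 ↦ -2·X^0·Y^1·Z^2.
  monomial -2·x^0·y^0 ↦ -2·X^0·Y^0·Z^3.
Collecting: F(X, Y, Z) = X**3 - 2*X**2*Y + X*Y**2 - 2*X*Y*Z + X*Z**2 + Y**3 - 2*Y*Z**2 - 2*Z**3.


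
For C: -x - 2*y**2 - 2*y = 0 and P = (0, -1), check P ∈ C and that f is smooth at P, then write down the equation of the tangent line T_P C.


Tangent line at P: -x + 2*y + 2 = 0.

Step 1: f(0, -1) = 0, so P lies on C.
Step 2: partial derivatives
  f_x(x, y) = -1, f_y(x, y) = -4*y - 2.
  f_x(P) = -1, f_y(P) = 2 (gradient nonzero, so P is smooth).
Step 3: tangent line at P: -1·(x − 0) + 2·(y − -1) = 0.
Expanding: -x + 2*y + 2 = 0.


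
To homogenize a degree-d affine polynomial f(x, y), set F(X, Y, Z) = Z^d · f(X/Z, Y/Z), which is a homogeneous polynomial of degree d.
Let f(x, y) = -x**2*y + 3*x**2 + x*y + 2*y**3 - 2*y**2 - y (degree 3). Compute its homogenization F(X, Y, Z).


F(X, Y, Z) = -X**2*Y + 3*X**2*Z + X*Y*Z + 2*Y**3 - 2*Y**2*Z - Y*Z**2

deg(f) = 3.
Substitute x = X/Z, y = Y/Z into f, then multiply by Z^3.
  monomial -1·x^2·y^1 ↦ -1·X^2·Y^1·Z^0.
  monomial 3·x^2·y^0 ↦ 3·X^2·Y^0·Z^1.
  monomial 1·x^1·y^1 ↦ 1·X^1·Y^1·Z^1.
  monomial 2·x^0·y^3 ↦ 2·X^0·Y^3·Z^0.
  monomial -2·x^0·y^2 ↦ -2·X^0·Y^2·Z^1.
  monomial -1·x^0·y^1 ↦ -1·X^0·Y^1·Z^2.
Collecting: F(X, Y, Z) = -X**2*Y + 3*X**2*Z + X*Y*Z + 2*Y**3 - 2*Y**2*Z - Y*Z**2.


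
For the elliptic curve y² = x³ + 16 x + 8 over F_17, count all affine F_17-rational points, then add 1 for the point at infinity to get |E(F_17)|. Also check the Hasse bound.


Affine points = {(0, 5), (0, 12), (1, 5), (1, 12), (3, 7), (3, 10), (4, 0), (5, 3), (5, 14), (7, 2), (7, 15), (8, 6), (8, 11), (11, 6), (11, 11), (13, 4), (13, 13), (14, 1), (14, 16), (15, 6), (15, 11), (16, 5), (16, 12)}; affine count = 23; |E(F_17)| = 24.

Discriminant check: Δ ∝ 4a³ + 27b² = 4·16³ + 27·8² = 4·4096 + 27·64 ≡ 7 (mod 17). Nonzero ⇒ E is nonsingular.
For each x ∈ F_17, compute rhs = x³ + 16·x + 8 mod 17, then count y ∈ F_17 with y² ≡ rhs.
  x = 0: rhs = 8, matching y values: 5, 12 (2 points).
  x = 1: rhs = 8, matching y values: 5, 12 (2 points).
  x = 2: rhs = 14, matching y values: none (0 points).
  x = 3: rhs = 15, matching y values: 7, 10 (2 points).
  x = 4: rhs = 0, matching y values: 0 (1 points).
  x = 5: rhs = 9, matching y values: 3, 14 (2 points).
  x = 6: rhs = 14, matching y values: none (0 points).
  x = 7: rhs = 4, matching y values: 2, 15 (2 points).
  x = 8: rhs = 2, matching y values: 6, 11 (2 points).
  x = 9: rhs = 14, matching y values: none (0 points).
  x = 10: rhs = 12, matching y values: none (0 points).
  x = 11: rhs = 2, matching y values: 6, 11 (2 points).
  x = 12: rhs = 7, matching y values: none (0 points).
  x = 13: rhs = 16, matching y values: 4, 13 (2 points).
  x = 14: rhs = 1, matching y values: 1, 16 (2 points).
  x = 15: rhs = 2, matching y values: 6, 11 (2 points).
  x = 16: rhs = 8, matching y values: 5, 12 (2 points).
Total affine count: 23.
Full point count |E(F_17)| = 23 + 1 = 24.
Hasse bound: |24 − (17+1)| = |6| = 6 ≤ 2√17 ≈ 8.2462 ✓.


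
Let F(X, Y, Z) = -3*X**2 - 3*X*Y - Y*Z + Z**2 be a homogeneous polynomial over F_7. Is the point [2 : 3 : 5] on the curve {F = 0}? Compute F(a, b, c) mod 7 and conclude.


F(2,3,5) ≡ 1 (mod 7); P is NOT on the curve.

Evaluate F(2, 3, 5) term-by-term (mod 7).
  -3*X**2 ↦ -3·4·1·1 = -12
  -3*X*Y ↦ -3·2·3·1 = -18
  -Y*Z ↦ -1·1·3·5 = -15
  Z**2 ↦ 1·1·1·25 = 25
Sum: F(2, 3, 5) = (-12) + (-18) + (-15) + (25) = -20.
Reducing mod 7: -20 ≡ 1 (mod 7).
Since F(a, b, c) ≡ 1 ≠ 0 (mod 7), P does NOT lie on the curve.


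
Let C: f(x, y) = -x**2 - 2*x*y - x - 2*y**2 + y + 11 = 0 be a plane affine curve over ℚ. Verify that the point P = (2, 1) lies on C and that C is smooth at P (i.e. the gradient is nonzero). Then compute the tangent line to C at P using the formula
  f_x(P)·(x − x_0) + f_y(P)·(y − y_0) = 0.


Tangent line at P: -7*x - 7*y + 21 = 0.

Step 1: f(2, 1) = 0, so P lies on C.
Step 2: partial derivatives
  f_x(x, y) = -2*x - 2*y - 1, f_y(x, y) = -2*x - 4*y + 1.
  f_x(P) = -7, f_y(P) = -7 (gradient nonzero, so P is smooth).
Step 3: tangent line at P: -7·(x − 2) + -7·(y − 1) = 0.
Expanding: -7*x - 7*y + 21 = 0.


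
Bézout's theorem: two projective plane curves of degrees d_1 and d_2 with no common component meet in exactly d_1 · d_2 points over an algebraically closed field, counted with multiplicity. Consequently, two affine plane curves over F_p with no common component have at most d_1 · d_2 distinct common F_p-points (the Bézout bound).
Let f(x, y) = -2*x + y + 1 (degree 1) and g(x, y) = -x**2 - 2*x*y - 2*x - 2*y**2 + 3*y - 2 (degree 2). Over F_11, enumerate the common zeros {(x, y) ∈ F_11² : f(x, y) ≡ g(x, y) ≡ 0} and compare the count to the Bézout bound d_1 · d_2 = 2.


Common zeros: ∅; count = 0; Bézout bound = 2.

deg(f) = 1, deg(g) = 2, so Bézout bound = 2.
Scan x ∈ F_11. For each x, list the y ∈ F_11 with f(x, y) ≡ 0 and those with g(x, y) ≡ 0 (mod 11); the common zeros in that column are the intersection.
  x = 0: f ≡ 0 at y ∈ {10}; g ≡ 0 at y ∈ {3, 4}; common: ∅.
  x = 1: f ≡ 0 at y ∈ {1}; g ≡ 0 at y ∈ {2, 4}; common: ∅.
  x = 2: f ≡ 0 at y ∈ {3}; g ≡ 0 at y ∈ {6, 10}; common: ∅.
  x = 3: f ≡ 0 at y ∈ {5}; g ≡ 0 at y ∈ {1, 3}; common: ∅.
  x = 4: f ≡ 0 at y ∈ {7}; g ≡ 0 at y ∈ {1, 2}; common: ∅.
  x = 5: f ≡ 0 at y ∈ {9}; g ≡ 0 at y ∈ ∅; common: ∅.
  x = 6: f ≡ 0 at y ∈ {0}; g ≡ 0 at y ∈ {6}; common: ∅.
  x = 7: f ≡ 0 at y ∈ {2}; g ≡ 0 at y ∈ ∅; common: ∅.
  x = 8: f ≡ 0 at y ∈ {4}; g ≡ 0 at y ∈ ∅; common: ∅.
  x = 9: f ≡ 0 at y ∈ {6}; g ≡ 0 at y ∈ {10}; common: ∅.
  x = 10: f ≡ 0 at y ∈ {8}; g ≡ 0 at y ∈ ∅; common: ∅.
Collecting: common zeros = ∅, so the count is 0.
Comparison with the Bézout bound: 0 ≤ 2 = deg(f)·deg(g), as expected for curves with no common component (the affine F_11-count falls short of the bound because intersections may lie at infinity, over extension fields, or carry multiplicity).


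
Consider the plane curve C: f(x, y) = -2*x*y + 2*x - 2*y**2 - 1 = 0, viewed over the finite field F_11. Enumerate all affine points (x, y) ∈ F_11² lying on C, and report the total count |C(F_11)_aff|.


Affine F_11-points: {(0, 4), (0, 7), (1, 2), (1, 8), (6, 0), (6, 5), (7, 6), (7, 9), (9, 3), (9, 10)}; count = 10.

For each of the 121 pairs (x, y) ∈ F_11², evaluate f(x, y) mod 11. Record the zeros.
  x = 0: [0↦10, 1↦8, 2↦2, 3↦3, 4↦0, 5↦4, 6↦4, 7↦0, 8↦3, 9↦2, 10↦8]  zeros at y ∈ {4, 7}
  x = 1: [0↦1, 1↦8, 2↦0, 3↦10, 4↦5, 5↦7, 6↦5, 7↦10, 8↦0, 9↦8, 10↦1]  zeros at y ∈ {2, 8}
  x = 2: [0↦3, 1↦8, 2↦9, 3↦6, 4↦10, 5↦10, 6↦6, 7↦9, 8↦8, 9↦3, 10↦5]  zeros at y ∈ ∅
  x = 3: [0↦5, 1↦8, 2↦7, 3↦2, 4↦4, 5↦2, 6↦7, 7↦8, 8↦5, 9↦9, 10↦9]  zeros at y ∈ ∅
  x = 4: [0↦7, 1↦8, 2↦5, 3↦9, 4↦9, 5↦5, 6↦8, 7↦7, 8↦2, 9↦4, 10↦2]  zeros at y ∈ ∅
  x = 5: [0↦9, 1↦8, 2↦3, 3↦5, 4↦3, 5↦8, 6↦9, 7↦6, 8↦10, 9↦10, 10↦6]  zeros at y ∈ ∅
  x = 6: [0↦0, 1↦8, 2↦1, 3↦1, 4↦8, 5↦0, 6↦10, 7↦5, 8↦7, 9↦5, 10↦10]  zeros at y ∈ {0, 5}
  x = 7: [0↦2, 1↦8, 2↦10, 3↦8, 4↦2, 5↦3, 6↦0, 7↦4, 8↦4, 9↦0, 10↦3]  zeros at y ∈ {6, 9}
  x = 8: [0↦4, 1↦8, 2↦8, 3↦4, 4↦7, 5↦6, 6↦1, 7↦3, 8↦1, 9↦6, 10↦7]  zeros at y ∈ ∅
  x = 9: [0↦6, 1↦8, 2↦6, 3↦0, 4↦1, 5↦9, 6↦2, 7↦2, 8↦9, 9↦1, 10↦0]  zeros at y ∈ {3, 10}
  x = 10: [0↦8, 1↦8, 2↦4, 3↦7, 4↦6, 5↦1, 6↦3, 7↦1, 8↦6, 9↦7, 10↦4]  zeros at y ∈ ∅
Collecting zeros: affine points = {(0, 4), (0, 7), (1, 2), (1, 8), (6, 0), (6, 5), (7, 6), (7, 9), (9, 3), (9, 10)}.
Total count |C(F_11)_aff| = 10.


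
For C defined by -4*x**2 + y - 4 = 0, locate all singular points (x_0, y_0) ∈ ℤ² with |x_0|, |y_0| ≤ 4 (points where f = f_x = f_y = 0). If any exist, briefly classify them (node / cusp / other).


No singular points in the scanned grid; C is smooth there.

Compute partial derivatives:
  f_x = -8*x.
  f_y = 1.
f_y = 1 is a nonzero constant, so f_y never vanishes: no point (x, y) can satisfy f = f_x = f_y = 0. In particular no (x, y) ∈ {−4, ..., 4}² is singular; the curve is smooth.


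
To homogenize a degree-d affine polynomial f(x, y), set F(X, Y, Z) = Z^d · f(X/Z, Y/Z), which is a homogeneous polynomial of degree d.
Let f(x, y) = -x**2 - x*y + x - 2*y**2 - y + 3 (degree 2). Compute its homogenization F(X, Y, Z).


F(X, Y, Z) = -X**2 - X*Y + X*Z - 2*Y**2 - Y*Z + 3*Z**2

deg(f) = 2.
Substitute x = X/Z, y = Y/Z into f, then multiply by Z^2.
  monomial -1·x^2·y^0 ↦ -1·X^2·Y^0·Z^0.
  monomial -1·x^1·y^1 ↦ -1·X^1·Y^1·Z^0.
  monomial 1·x^1·y^0 ↦ 1·X^1·Y^0·Z^1.
  monomial -2·x^0·y^2 ↦ -2·X^0·Y^2·Z^0.
  monomial -1·x^0·y^1 ↦ -1·X^0·Y^1·Z^1.
  monomial 3·x^0·y^0 ↦ 3·X^0·Y^0·Z^2.
Collecting: F(X, Y, Z) = -X**2 - X*Y + X*Z - 2*Y**2 - Y*Z + 3*Z**2.


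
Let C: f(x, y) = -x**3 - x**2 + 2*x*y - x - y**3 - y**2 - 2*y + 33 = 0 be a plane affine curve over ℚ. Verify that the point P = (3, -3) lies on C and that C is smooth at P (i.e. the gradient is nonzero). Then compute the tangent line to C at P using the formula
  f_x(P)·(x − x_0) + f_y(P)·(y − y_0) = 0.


Tangent line at P: -40*x - 17*y + 69 = 0.

Step 1: f(3, -3) = 0, so P lies on C.
Step 2: partial derivatives
  f_x(x, y) = -3*x**2 - 2*x + 2*y - 1, f_y(x, y) = 2*x - 3*y**2 - 2*y - 2.
  f_x(P) = -40, f_y(P) = -17 (gradient nonzero, so P is smooth).
Step 3: tangent line at P: -40·(x − 3) + -17·(y − -3) = 0.
Expanding: -40*x - 17*y + 69 = 0.


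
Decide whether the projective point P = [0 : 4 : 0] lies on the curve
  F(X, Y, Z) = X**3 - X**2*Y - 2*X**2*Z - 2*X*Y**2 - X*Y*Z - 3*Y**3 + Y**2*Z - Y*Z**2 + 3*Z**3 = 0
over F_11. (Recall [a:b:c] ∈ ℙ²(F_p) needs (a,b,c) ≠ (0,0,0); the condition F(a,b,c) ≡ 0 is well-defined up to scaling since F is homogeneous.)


F(0,4,0) ≡ 6 (mod 11); P is NOT on the curve.

Evaluate F(0, 4, 0) term-by-term (mod 11).
  X**3 ↦ 1·0·1·1 = 0
  -X**2*Y ↦ -1·0·4·1 = 0
  -2*X**2*Z ↦ -2·0·1·0 = 0
  -2*X*Y**2 ↦ -2·0·16·1 = 0
  -X*Y*Z ↦ -1·0·4·0 = 0
  -3*Y**3 ↦ -3·1·64·1 = -192
  Y**2*Z ↦ 1·1·16·0 = 0
  -Y*Z**2 ↦ -1·1·4·0 = 0
  3*Z**3 ↦ 3·1·1·0 = 0
Sum: F(0, 4, 0) = (0) + (0) + (0) + (0) + (0) + (-192) + (0) + (0) + (0) = -192.
Reducing mod 11: -192 ≡ 6 (mod 11).
Since F(a, b, c) ≡ 6 ≠ 0 (mod 11), P does NOT lie on the curve.


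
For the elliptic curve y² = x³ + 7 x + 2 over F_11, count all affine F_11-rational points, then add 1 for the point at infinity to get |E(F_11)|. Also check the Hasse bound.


Affine points = {(7, 3), (7, 8), (8, 3), (8, 8), (10, 4), (10, 7)}; affine count = 6; |E(F_11)| = 7.

Discriminant check: Δ ∝ 4a³ + 27b² = 4·7³ + 27·2² = 4·343 + 27·4 ≡ 6 (mod 11). Nonzero ⇒ E is nonsingular.
For each x ∈ F_11, compute rhs = x³ + 7·x + 2 mod 11, then count y ∈ F_11 with y² ≡ rhs.
  x = 0: rhs = 2, matching y values: none (0 points).
  x = 1: rhs = 10, matching y values: none (0 points).
  x = 2: rhs = 2, matching y values: none (0 points).
  x = 3: rhs = 6, matching y values: none (0 points).
  x = 4: rhs = 6, matching y values: none (0 points).
  x = 5: rhs = 8, matching y values: none (0 points).
  x = 6: rhs = 7, matching y values: none (0 points).
  x = 7: rhs = 9, matching y values: 3, 8 (2 points).
  x = 8: rhs = 9, matching y values: 3, 8 (2 points).
  x = 9: rhs = 2, matching y values: none (0 points).
  x = 10: rhs = 5, matching y values: 4, 7 (2 points).
Total affine count: 6.
Full point count |E(F_11)| = 6 + 1 = 7.
Hasse bound: |7 − (11+1)| = |-5| = 5 ≤ 2√11 ≈ 6.6332 ✓.


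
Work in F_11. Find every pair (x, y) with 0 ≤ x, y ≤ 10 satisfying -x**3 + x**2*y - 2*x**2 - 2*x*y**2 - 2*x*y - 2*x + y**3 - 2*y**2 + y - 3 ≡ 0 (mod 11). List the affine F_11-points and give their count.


Affine F_11-points: {(0, 4), (0, 5), (1, 1), (2, 7), (3, 8), (4, 2), (4, 3), (4, 5), (5, 6), (6, 4), (7, 4), (7, 8), (8, 1), (10, 5)}; count = 14.

For each of the 121 pairs (x, y) ∈ F_11², evaluate f(x, y) mod 11. Record the zeros.
  x = 0: [0↦8, 1↦8, 2↦10, 3↦9, 4↦0, 5↦0, 6↦4, 7↦7, 8↦4, 9↦1, 10↦4]  zeros at y ∈ {4, 5}
  x = 1: [0↦3, 1↦0, 2↦6, 3↦5, 4↦3, 5↦6, 6↦9, 7↦7, 8↦6, 9↦1, 10↦9]  zeros at y ∈ {1}
  x = 2: [0↦10, 1↦6, 2↦7, 3↦8, 4↦4, 5↦1, 6↦5, 7↦0, 8↦3, 9↦9, 10↦2]  zeros at y ∈ {7}
  x = 3: [0↦1, 1↦9, 2↦7, 3↦1, 4↦8, 5↦1, 6↦8, 7↦2, 8↦0, 9↦8, 10↦10]  zeros at y ∈ {8}
  x = 4: [0↦3, 1↦3, 2↦0, 3↦0, 4↦9, 5↦0, 6↦1, 7↦7, 8↦2, 9↦3, 10↦5]  zeros at y ∈ {2, 3, 5}
  x = 5: [0↦10, 1↦4, 2↦2, 3↦10, 4↦1, 5↦3, 6↦0, 7↦9, 8↦3, 9↦10, 10↦3]  zeros at y ∈ {6}
  x = 6: [0↦5, 1↦6, 2↦7, 3↦3, 4↦0, 5↦4, 6↦10, 7↦2, 8↦8, 9↦1, 10↦9]  zeros at y ∈ {4}
  x = 7: [0↦4, 1↦3, 2↦9, 3↦6, 4↦0, 5↦8, 6↦3, 7↦2, 8↦0, 9↦3, 10↦6]  zeros at y ∈ {4, 8}
  x = 8: [0↦1, 1↦0, 2↦2, 3↦2, 4↦6, 5↦9, 6↦6, 7↦3, 8↦6, 9↦10, 10↦10]  zeros at y ∈ {1}
  x = 9: [0↦1, 1↦2, 2↦2, 3↦7, 4↦1, 5↦1, 6↦2, 7↦10, 8↦9, 9↦5, 10↦4]  zeros at y ∈ ∅
  x = 10: [0↦9, 1↦3, 2↦3, 3↦4, 4↦1, 5↦0, 6↦7, 7↦6, 8↦3, 9↦4, 10↦4]  zeros at y ∈ {5}
Collecting zeros: affine points = {(0, 4), (0, 5), (1, 1), (2, 7), (3, 8), (4, 2), (4, 3), (4, 5), (5, 6), (6, 4), (7, 4), (7, 8), (8, 1), (10, 5)}.
Total count |C(F_11)_aff| = 14.


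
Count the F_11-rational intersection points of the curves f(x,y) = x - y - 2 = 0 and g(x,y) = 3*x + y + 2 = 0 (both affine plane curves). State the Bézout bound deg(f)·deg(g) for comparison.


Common zeros: {(0, 9)}; count = 1; Bézout bound = 1.

deg(f) = 1, deg(g) = 1, so Bézout bound = 1.
Scan x ∈ F_11. For each x, list the y ∈ F_11 with f(x, y) ≡ 0 and those with g(x, y) ≡ 0 (mod 11); the common zeros in that column are the intersection.
  x = 0: f ≡ 0 at y ∈ {9}; g ≡ 0 at y ∈ {9}; common: {9}.
  x = 1: f ≡ 0 at y ∈ {10}; g ≡ 0 at y ∈ {6}; common: ∅.
  x = 2: f ≡ 0 at y ∈ {0}; g ≡ 0 at y ∈ {3}; common: ∅.
  x = 3: f ≡ 0 at y ∈ {1}; g ≡ 0 at y ∈ {0}; common: ∅.
  x = 4: f ≡ 0 at y ∈ {2}; g ≡ 0 at y ∈ {8}; common: ∅.
  x = 5: f ≡ 0 at y ∈ {3}; g ≡ 0 at y ∈ {5}; common: ∅.
  x = 6: f ≡ 0 at y ∈ {4}; g ≡ 0 at y ∈ {2}; common: ∅.
  x = 7: f ≡ 0 at y ∈ {5}; g ≡ 0 at y ∈ {10}; common: ∅.
  x = 8: f ≡ 0 at y ∈ {6}; g ≡ 0 at y ∈ {7}; common: ∅.
  x = 9: f ≡ 0 at y ∈ {7}; g ≡ 0 at y ∈ {4}; common: ∅.
  x = 10: f ≡ 0 at y ∈ {8}; g ≡ 0 at y ∈ {1}; common: ∅.
Collecting: common zeros = {(0, 9)}, so the count is 1.
Comparison with the Bézout bound: 1 ≤ 1 = deg(f)·deg(g), as expected for curves with no common component (the bound is attained).


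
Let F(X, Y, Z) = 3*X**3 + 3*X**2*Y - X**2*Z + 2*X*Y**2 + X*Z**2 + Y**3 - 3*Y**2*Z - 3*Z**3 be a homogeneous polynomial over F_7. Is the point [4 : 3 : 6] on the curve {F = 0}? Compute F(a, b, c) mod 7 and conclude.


F(4,3,6) ≡ 2 (mod 7); P is NOT on the curve.

Evaluate F(4, 3, 6) term-by-term (mod 7).
  3*X**3 ↦ 3·64·1·1 = 192
  3*X**2*Y ↦ 3·16·3·1 = 144
  -X**2*Z ↦ -1·16·1·6 = -96
  2*X*Y**2 ↦ 2·4·9·1 = 72
  X*Z**2 ↦ 1·4·1·36 = 144
  Y**3 ↦ 1·1·27·1 = 27
  -3*Y**2*Z ↦ -3·1·9·6 = -162
  -3*Z**3 ↦ -3·1·1·216 = -648
Sum: F(4, 3, 6) = (192) + (144) + (-96) + (72) + (144) + (27) + (-162) + (-648) = -327.
Reducing mod 7: -327 ≡ 2 (mod 7).
Since F(a, b, c) ≡ 2 ≠ 0 (mod 7), P does NOT lie on the curve.


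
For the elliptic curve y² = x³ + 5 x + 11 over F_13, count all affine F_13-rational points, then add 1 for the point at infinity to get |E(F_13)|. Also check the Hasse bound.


Affine points = {(1, 2), (1, 11), (2, 4), (2, 9), (3, 1), (3, 12), (4, 2), (4, 11), (6, 6), (6, 7), (7, 5), (7, 8), (8, 2), (8, 11)}; affine count = 14; |E(F_13)| = 15.

Discriminant check: Δ ∝ 4a³ + 27b² = 4·5³ + 27·11² = 4·125 + 27·121 ≡ 10 (mod 13). Nonzero ⇒ E is nonsingular.
For each x ∈ F_13, compute rhs = x³ + 5·x + 11 mod 13, then count y ∈ F_13 with y² ≡ rhs.
  x = 0: rhs = 11, matching y values: none (0 points).
  x = 1: rhs = 4, matching y values: 2, 11 (2 points).
  x = 2: rhs = 3, matching y values: 4, 9 (2 points).
  x = 3: rhs = 1, matching y values: 1, 12 (2 points).
  x = 4: rhs = 4, matching y values: 2, 11 (2 points).
  x = 5: rhs = 5, matching y values: none (0 points).
  x = 6: rhs = 10, matching y values: 6, 7 (2 points).
  x = 7: rhs = 12, matching y values: 5, 8 (2 points).
  x = 8: rhs = 4, matching y values: 2, 11 (2 points).
  x = 9: rhs = 5, matching y values: none (0 points).
  x = 10: rhs = 8, matching y values: none (0 points).
  x = 11: rhs = 6, matching y values: none (0 points).
  x = 12: rhs = 5, matching y values: none (0 points).
Total affine count: 14.
Full point count |E(F_13)| = 14 + 1 = 15.
Hasse bound: |15 − (13+1)| = |1| = 1 ≤ 2√13 ≈ 7.2111 ✓.


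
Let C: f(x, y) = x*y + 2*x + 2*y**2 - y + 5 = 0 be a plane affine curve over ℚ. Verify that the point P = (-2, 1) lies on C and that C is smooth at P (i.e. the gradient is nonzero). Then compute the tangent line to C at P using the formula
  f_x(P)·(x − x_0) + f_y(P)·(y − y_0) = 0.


Tangent line at P: 3*x + y + 5 = 0.

Step 1: f(-2, 1) = 0, so P lies on C.
Step 2: partial derivatives
  f_x(x, y) = y + 2, f_y(x, y) = x + 4*y - 1.
  f_x(P) = 3, f_y(P) = 1 (gradient nonzero, so P is smooth).
Step 3: tangent line at P: 3·(x − -2) + 1·(y − 1) = 0.
Expanding: 3*x + y + 5 = 0.


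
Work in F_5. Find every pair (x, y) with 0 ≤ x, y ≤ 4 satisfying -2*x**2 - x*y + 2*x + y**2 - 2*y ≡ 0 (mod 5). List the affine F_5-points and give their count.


Affine F_5-points: {(0, 0), (0, 2), (1, 0), (1, 3)}; count = 4.

For each of the 25 pairs (x, y) ∈ F_5², evaluate f(x, y) mod 5. Record the zeros.
  x = 0: [0↦0, 1↦4, 2↦0, 3↦3, 4↦3]  zeros at y ∈ {0, 2}
  x = 1: [0↦0, 1↦3, 2↦3, 3↦0, 4↦4]  zeros at y ∈ {0, 3}
  x = 2: [0↦1, 1↦3, 2↦2, 3↦3, 4↦1]  zeros at y ∈ ∅
  x = 3: [0↦3, 1↦4, 2↦2, 3↦2, 4↦4]  zeros at y ∈ ∅
  x = 4: [0↦1, 1↦1, 2↦3, 3↦2, 4↦3]  zeros at y ∈ ∅
Collecting zeros: affine points = {(0, 0), (0, 2), (1, 0), (1, 3)}.
Total count |C(F_5)_aff| = 4.


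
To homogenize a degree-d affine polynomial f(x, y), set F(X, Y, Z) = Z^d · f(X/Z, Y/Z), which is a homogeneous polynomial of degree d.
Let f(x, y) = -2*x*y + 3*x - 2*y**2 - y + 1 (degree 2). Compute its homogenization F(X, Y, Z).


F(X, Y, Z) = -2*X*Y + 3*X*Z - 2*Y**2 - Y*Z + Z**2

deg(f) = 2.
Substitute x = X/Z, y = Y/Z into f, then multiply by Z^2.
  monomial -2·x^1·y^1 ↦ -2·X^1·Y^1·Z^0.
  monomial 3·x^1·y^0 ↦ 3·X^1·Y^0·Z^1.
  monomial -2·x^0·y^2 ↦ -2·X^0·Y^2·Z^0.
  monomial -1·x^0·y^1 ↦ -1·X^0·Y^1·Z^1.
  monomial 1·x^0·y^0 ↦ 1·X^0·Y^0·Z^2.
Collecting: F(X, Y, Z) = -2*X*Y + 3*X*Z - 2*Y**2 - Y*Z + Z**2.


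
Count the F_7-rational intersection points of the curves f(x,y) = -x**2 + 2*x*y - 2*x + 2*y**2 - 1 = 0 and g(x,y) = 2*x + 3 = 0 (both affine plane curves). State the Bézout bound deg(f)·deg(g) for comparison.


Common zeros: {(2, 2), (2, 3)}; count = 2; Bézout bound = 2.

deg(f) = 2, deg(g) = 1, so Bézout bound = 2.
Scan x ∈ F_7. For each x, list the y ∈ F_7 with f(x, y) ≡ 0 and those with g(x, y) ≡ 0 (mod 7); the common zeros in that column are the intersection.
  x = 0: f ≡ 0 at y ∈ {2, 5}; g ≡ 0 at y ∈ ∅; common: ∅.
  x = 1: f ≡ 0 at y ∈ {1, 5}; g ≡ 0 at y ∈ ∅; common: ∅.
  x = 2: f ≡ 0 at y ∈ {2, 3}; g ≡ 0 at y ∈ {0, 1, 2, 3, 4, 5, 6}; common: {2, 3}.
  x = 3: f ≡ 0 at y ∈ ∅; g ≡ 0 at y ∈ ∅; common: ∅.
  x = 4: f ≡ 0 at y ∈ ∅; g ≡ 0 at y ∈ ∅; common: ∅.
  x = 5: f ≡ 0 at y ∈ ∅; g ≡ 0 at y ∈ ∅; common: ∅.
  x = 6: f ≡ 0 at y ∈ {0, 1}; g ≡ 0 at y ∈ ∅; common: ∅.
Collecting: common zeros = {(2, 2), (2, 3)}, so the count is 2.
Comparison with the Bézout bound: 2 ≤ 2 = deg(f)·deg(g), as expected for curves with no common component (the bound is attained).


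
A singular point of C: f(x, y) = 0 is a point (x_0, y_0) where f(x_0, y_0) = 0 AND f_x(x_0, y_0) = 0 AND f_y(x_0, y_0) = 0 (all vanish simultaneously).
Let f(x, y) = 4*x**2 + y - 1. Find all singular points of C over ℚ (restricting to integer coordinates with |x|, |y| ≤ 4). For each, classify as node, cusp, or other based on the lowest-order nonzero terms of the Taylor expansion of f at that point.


No singular points in the scanned grid; C is smooth there.

Compute partial derivatives:
  f_x = 8*x.
  f_y = 1.
f_y = 1 is a nonzero constant, so f_y never vanishes: no point (x, y) can satisfy f = f_x = f_y = 0. In particular no (x, y) ∈ {−4, ..., 4}² is singular; the curve is smooth.


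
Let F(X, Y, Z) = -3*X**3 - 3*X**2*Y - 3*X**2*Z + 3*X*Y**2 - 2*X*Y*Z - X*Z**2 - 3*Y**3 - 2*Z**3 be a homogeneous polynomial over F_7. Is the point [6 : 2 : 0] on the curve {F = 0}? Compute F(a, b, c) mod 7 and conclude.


F(6,2,0) ≡ 3 (mod 7); P is NOT on the curve.

Evaluate F(6, 2, 0) term-by-term (mod 7).
  -3*X**3 ↦ -3·216·1·1 = -648
  -3*X**2*Y ↦ -3·36·2·1 = -216
  -3*X**2*Z ↦ -3·36·1·0 = 0
  3*X*Y**2 ↦ 3·6·4·1 = 72
  -2*X*Y*Z ↦ -2·6·2·0 = 0
  -X*Z**2 ↦ -1·6·1·0 = 0
  -3*Y**3 ↦ -3·1·8·1 = -24
  -2*Z**3 ↦ -2·1·1·0 = 0
Sum: F(6, 2, 0) = (-648) + (-216) + (0) + (72) + (0) + (0) + (-24) + (0) = -816.
Reducing mod 7: -816 ≡ 3 (mod 7).
Since F(a, b, c) ≡ 3 ≠ 0 (mod 7), P does NOT lie on the curve.


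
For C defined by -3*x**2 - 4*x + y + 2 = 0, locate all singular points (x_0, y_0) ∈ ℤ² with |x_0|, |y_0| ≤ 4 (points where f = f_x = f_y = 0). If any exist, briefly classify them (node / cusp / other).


No singular points in the scanned grid; C is smooth there.

Compute partial derivatives:
  f_x = -6*x - 4.
  f_y = 1.
f_y = 1 is a nonzero constant, so f_y never vanishes: no point (x, y) can satisfy f = f_x = f_y = 0. In particular no (x, y) ∈ {−4, ..., 4}² is singular; the curve is smooth.


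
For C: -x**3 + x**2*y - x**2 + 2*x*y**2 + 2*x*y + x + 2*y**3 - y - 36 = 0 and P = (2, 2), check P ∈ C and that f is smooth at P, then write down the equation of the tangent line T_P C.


Tangent line at P: 5*x + 47*y - 104 = 0.

Step 1: f(2, 2) = 0, so P lies on C.
Step 2: partial derivatives
  f_x(x, y) = -3*x**2 + 2*x*y - 2*x + 2*y**2 + 2*y + 1, f_y(x, y) = x**2 + 4*x*y + 2*x + 6*y**2 - 1.
  f_x(P) = 5, f_y(P) = 47 (gradient nonzero, so P is smooth).
Step 3: tangent line at P: 5·(x − 2) + 47·(y − 2) = 0.
Expanding: 5*x + 47*y - 104 = 0.


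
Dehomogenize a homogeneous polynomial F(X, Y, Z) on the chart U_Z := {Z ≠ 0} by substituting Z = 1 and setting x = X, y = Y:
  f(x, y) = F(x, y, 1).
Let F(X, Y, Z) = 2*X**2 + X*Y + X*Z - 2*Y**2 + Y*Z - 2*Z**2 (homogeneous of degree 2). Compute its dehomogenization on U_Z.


f(x, y) = 2*x**2 + x*y + x - 2*y**2 + y - 2

On U_Z we set Z = 1. Each monomial c·X^i·Y^j·Z^k in F becomes c·x^i·y^j·1^k = c·x^i·y^j.
Substituting Z = 1: F(X, Y, 1) = 2*x**2 + x*y + x - 2*y**2 + y - 2.
Note: deg(f) ≤ deg(F) = 2; strict inequality happens when F is divisible by Z (lost terms).


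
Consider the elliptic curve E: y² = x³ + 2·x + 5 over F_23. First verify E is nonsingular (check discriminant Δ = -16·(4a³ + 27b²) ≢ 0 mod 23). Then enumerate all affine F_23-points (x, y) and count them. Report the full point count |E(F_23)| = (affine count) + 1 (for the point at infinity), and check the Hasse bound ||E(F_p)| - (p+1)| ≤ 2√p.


Affine points = {(1, 10), (1, 13), (4, 10), (4, 13), (5, 5), (5, 18), (6, 7), (6, 16), (8, 2), (8, 21), (9, 4), (9, 19), (10, 6), (10, 17), (11, 1), (11, 22), (12, 3), (12, 20), (15, 11), (15, 12), (16, 4), (16, 19), (18, 10), (18, 13), (19, 5), (19, 18), (20, 8), (20, 15), (21, 4), (21, 19), (22, 5), (22, 18)}; affine count = 32; |E(F_23)| = 33.

Discriminant check: Δ ∝ 4a³ + 27b² = 4·2³ + 27·5² = 4·8 + 27·25 ≡ 17 (mod 23). Nonzero ⇒ E is nonsingular.
For each x ∈ F_23, compute rhs = x³ + 2·x + 5 mod 23, then count y ∈ F_23 with y² ≡ rhs.
  x = 0: rhs = 5, matching y values: none (0 points).
  x = 1: rhs = 8, matching y values: 10, 13 (2 points).
  x = 2: rhs = 17, matching y values: none (0 points).
  x = 3: rhs = 15, matching y values: none (0 points).
  x = 4: rhs = 8, matching y values: 10, 13 (2 points).
  x = 5: rhs = 2, matching y values: 5, 18 (2 points).
  x = 6: rhs = 3, matching y values: 7, 16 (2 points).
  x = 7: rhs = 17, matching y values: none (0 points).
  x = 8: rhs = 4, matching y values: 2, 21 (2 points).
  x = 9: rhs = 16, matching y values: 4, 19 (2 points).
  x = 10: rhs = 13, matching y values: 6, 17 (2 points).
  x = 11: rhs = 1, matching y values: 1, 22 (2 points).
  x = 12: rhs = 9, matching y values: 3, 20 (2 points).
  x = 13: rhs = 20, matching y values: none (0 points).
  x = 14: rhs = 17, matching y values: none (0 points).
  x = 15: rhs = 6, matching y values: 11, 12 (2 points).
  x = 16: rhs = 16, matching y values: 4, 19 (2 points).
  x = 17: rhs = 7, matching y values: none (0 points).
  x = 18: rhs = 8, matching y values: 10, 13 (2 points).
  x = 19: rhs = 2, matching y values: 5, 18 (2 points).
  x = 20: rhs = 18, matching y values: 8, 15 (2 points).
  x = 21: rhs = 16, matching y values: 4, 19 (2 points).
  x = 22: rhs = 2, matching y values: 5, 18 (2 points).
Total affine count: 32.
Full point count |E(F_23)| = 32 + 1 = 33.
Hasse bound: |33 − (23+1)| = |9| = 9 ≤ 2√23 ≈ 9.5917 ✓.


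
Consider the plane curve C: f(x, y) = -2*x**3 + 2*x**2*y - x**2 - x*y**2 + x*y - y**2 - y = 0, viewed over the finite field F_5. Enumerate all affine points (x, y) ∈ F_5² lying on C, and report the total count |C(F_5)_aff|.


Affine F_5-points: {(0, 0), (0, 4), (1, 3), (2, 0), (2, 3)}; count = 5.

For each of the 25 pairs (x, y) ∈ F_5², evaluate f(x, y) mod 5. Record the zeros.
  x = 0: [0↦0, 1↦3, 2↦4, 3↦3, 4↦0]  zeros at y ∈ {0, 4}
  x = 1: [0↦2, 1↦2, 2↦3, 3↦0, 4↦3]  zeros at y ∈ {3}
  x = 2: [0↦0, 1↦1, 2↦1, 3↦0, 4↦3]  zeros at y ∈ {0, 3}
  x = 3: [0↦2, 1↦3, 2↦1, 3↦1, 4↦3]  zeros at y ∈ ∅
  x = 4: [0↦1, 1↦1, 2↦1, 3↦1, 4↦1]  zeros at y ∈ ∅
Collecting zeros: affine points = {(0, 0), (0, 4), (1, 3), (2, 0), (2, 3)}.
Total count |C(F_5)_aff| = 5.


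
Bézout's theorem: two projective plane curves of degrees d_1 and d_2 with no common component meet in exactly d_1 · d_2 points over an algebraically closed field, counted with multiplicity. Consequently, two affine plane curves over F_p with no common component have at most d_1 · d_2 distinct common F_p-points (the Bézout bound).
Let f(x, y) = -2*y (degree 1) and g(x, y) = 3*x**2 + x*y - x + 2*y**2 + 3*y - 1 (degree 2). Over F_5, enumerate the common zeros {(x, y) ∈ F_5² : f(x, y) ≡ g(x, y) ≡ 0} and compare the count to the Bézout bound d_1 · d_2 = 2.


Common zeros: ∅; count = 0; Bézout bound = 2.

deg(f) = 1, deg(g) = 2, so Bézout bound = 2.
Scan x ∈ F_5. For each x, list the y ∈ F_5 with f(x, y) ≡ 0 and those with g(x, y) ≡ 0 (mod 5); the common zeros in that column are the intersection.
  x = 0: f ≡ 0 at y ∈ {0}; g ≡ 0 at y ∈ ∅; common: ∅.
  x = 1: f ≡ 0 at y ∈ {0}; g ≡ 0 at y ∈ ∅; common: ∅.
  x = 2: f ≡ 0 at y ∈ {0}; g ≡ 0 at y ∈ ∅; common: ∅.
  x = 3: f ≡ 0 at y ∈ {0}; g ≡ 0 at y ∈ ∅; common: ∅.
  x = 4: f ≡ 0 at y ∈ {0}; g ≡ 0 at y ∈ {2}; common: ∅.
Collecting: common zeros = ∅, so the count is 0.
Comparison with the Bézout bound: 0 ≤ 2 = deg(f)·deg(g), as expected for curves with no common component (the affine F_5-count falls short of the bound because intersections may lie at infinity, over extension fields, or carry multiplicity).


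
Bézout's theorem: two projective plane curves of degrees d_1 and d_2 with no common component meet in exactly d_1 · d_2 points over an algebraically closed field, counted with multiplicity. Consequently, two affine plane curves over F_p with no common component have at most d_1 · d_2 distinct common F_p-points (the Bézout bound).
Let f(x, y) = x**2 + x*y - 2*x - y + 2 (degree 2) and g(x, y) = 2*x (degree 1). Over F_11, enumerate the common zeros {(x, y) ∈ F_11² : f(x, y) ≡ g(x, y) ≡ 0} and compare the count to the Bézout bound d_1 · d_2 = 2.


Common zeros: {(0, 2)}; count = 1; Bézout bound = 2.

deg(f) = 2, deg(g) = 1, so Bézout bound = 2.
Scan x ∈ F_11. For each x, list the y ∈ F_11 with f(x, y) ≡ 0 and those with g(x, y) ≡ 0 (mod 11); the common zeros in that column are the intersection.
  x = 0: f ≡ 0 at y ∈ {2}; g ≡ 0 at y ∈ {0, 1, 2, 3, 4, 5, 6, 7, 8, 9, 10}; common: {2}.
  x = 1: f ≡ 0 at y ∈ ∅; g ≡ 0 at y ∈ ∅; common: ∅.
  x = 2: f ≡ 0 at y ∈ {9}; g ≡ 0 at y ∈ ∅; common: ∅.
  x = 3: f ≡ 0 at y ∈ {3}; g ≡ 0 at y ∈ ∅; common: ∅.
  x = 4: f ≡ 0 at y ∈ {4}; g ≡ 0 at y ∈ ∅; common: ∅.
  x = 5: f ≡ 0 at y ∈ {4}; g ≡ 0 at y ∈ ∅; common: ∅.
  x = 6: f ≡ 0 at y ∈ {8}; g ≡ 0 at y ∈ ∅; common: ∅.
  x = 7: f ≡ 0 at y ∈ {3}; g ≡ 0 at y ∈ ∅; common: ∅.
  x = 8: f ≡ 0 at y ∈ {7}; g ≡ 0 at y ∈ ∅; common: ∅.
  x = 9: f ≡ 0 at y ∈ {7}; g ≡ 0 at y ∈ ∅; common: ∅.
  x = 10: f ≡ 0 at y ∈ {8}; g ≡ 0 at y ∈ ∅; common: ∅.
Collecting: common zeros = {(0, 2)}, so the count is 1.
Comparison with the Bézout bound: 1 ≤ 2 = deg(f)·deg(g), as expected for curves with no common component (the affine F_11-count falls short of the bound because intersections may lie at infinity, over extension fields, or carry multiplicity).


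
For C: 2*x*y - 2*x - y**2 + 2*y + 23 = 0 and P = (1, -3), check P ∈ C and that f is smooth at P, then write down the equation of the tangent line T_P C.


Tangent line at P: -8*x + 10*y + 38 = 0.

Step 1: f(1, -3) = 0, so P lies on C.
Step 2: partial derivatives
  f_x(x, y) = 2*y - 2, f_y(x, y) = 2*x - 2*y + 2.
  f_x(P) = -8, f_y(P) = 10 (gradient nonzero, so P is smooth).
Step 3: tangent line at P: -8·(x − 1) + 10·(y − -3) = 0.
Expanding: -8*x + 10*y + 38 = 0.


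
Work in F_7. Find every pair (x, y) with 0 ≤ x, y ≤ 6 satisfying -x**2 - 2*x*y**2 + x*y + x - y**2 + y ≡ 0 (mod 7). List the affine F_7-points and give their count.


Affine F_7-points: {(0, 0), (0, 1), (1, 0), (1, 3), (2, 4), (2, 5), (3, 5), (6, 3), (6, 4)}; count = 9.

For each of the 49 pairs (x, y) ∈ F_7², evaluate f(x, y) mod 7. Record the zeros.
  x = 0: [0↦0, 1↦0, 2↦5, 3↦1, 4↦2, 5↦1, 6↦5]  zeros at y ∈ {0, 1}
  x = 1: [0↦0, 1↦6, 2↦6, 3↦0, 4↦2, 5↦5, 6↦2]  zeros at y ∈ {0, 3}
  x = 2: [0↦5, 1↦3, 2↦5, 3↦4, 4↦0, 5↦0, 6↦4]  zeros at y ∈ {4, 5}
  x = 3: [0↦1, 1↦5, 2↦2, 3↦6, 4↦3, 5↦0, 6↦4]  zeros at y ∈ {5}
  x = 4: [0↦2, 1↦5, 2↦4, 3↦6, 4↦4, 5↦5, 6↦2]  zeros at y ∈ ∅
  x = 5: [0↦1, 1↦3, 2↦4, 3↦4, 4↦3, 5↦1, 6↦5]  zeros at y ∈ ∅
  x = 6: [0↦5, 1↦6, 2↦2, 3↦0, 4↦0, 5↦2, 6↦6]  zeros at y ∈ {3, 4}
Collecting zeros: affine points = {(0, 0), (0, 1), (1, 0), (1, 3), (2, 4), (2, 5), (3, 5), (6, 3), (6, 4)}.
Total count |C(F_7)_aff| = 9.


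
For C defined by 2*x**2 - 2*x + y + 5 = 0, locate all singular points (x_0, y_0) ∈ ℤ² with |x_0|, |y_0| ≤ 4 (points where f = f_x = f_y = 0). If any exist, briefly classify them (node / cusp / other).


No singular points in the scanned grid; C is smooth there.

Compute partial derivatives:
  f_x = 4*x - 2.
  f_y = 1.
f_y = 1 is a nonzero constant, so f_y never vanishes: no point (x, y) can satisfy f = f_x = f_y = 0. In particular no (x, y) ∈ {−4, ..., 4}² is singular; the curve is smooth.


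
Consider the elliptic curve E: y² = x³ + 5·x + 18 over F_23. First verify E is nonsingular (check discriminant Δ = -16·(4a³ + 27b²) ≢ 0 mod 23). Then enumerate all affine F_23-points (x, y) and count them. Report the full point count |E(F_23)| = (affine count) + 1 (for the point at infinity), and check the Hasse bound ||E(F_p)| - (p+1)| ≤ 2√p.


Affine points = {(0, 8), (0, 15), (1, 1), (1, 22), (2, 6), (2, 17), (8, 8), (8, 15), (11, 1), (11, 22), (12, 9), (12, 14), (13, 7), (13, 16), (14, 7), (14, 16), (15, 8), (15, 15), (16, 10), (16, 13), (17, 5), (17, 18), (18, 11), (18, 12), (19, 7), (19, 16), (21, 0), (22, 9), (22, 14)}; affine count = 29; |E(F_23)| = 30.

Discriminant check: Δ ∝ 4a³ + 27b² = 4·5³ + 27·18² = 4·125 + 27·324 ≡ 2 (mod 23). Nonzero ⇒ E is nonsingular.
For each x ∈ F_23, compute rhs = x³ + 5·x + 18 mod 23, then count y ∈ F_23 with y² ≡ rhs.
  x = 0: rhs = 18, matching y values: 8, 15 (2 points).
  x = 1: rhs = 1, matching y values: 1, 22 (2 points).
  x = 2: rhs = 13, matching y values: 6, 17 (2 points).
  x = 3: rhs = 14, matching y values: none (0 points).
  x = 4: rhs = 10, matching y values: none (0 points).
  x = 5: rhs = 7, matching y values: none (0 points).
  x = 6: rhs = 11, matching y values: none (0 points).
  x = 7: rhs = 5, matching y values: none (0 points).
  x = 8: rhs = 18, matching y values: 8, 15 (2 points).
  x = 9: rhs = 10, matching y values: none (0 points).
  x = 10: rhs = 10, matching y values: none (0 points).
  x = 11: rhs = 1, matching y values: 1, 22 (2 points).
  x = 12: rhs = 12, matching y values: 9, 14 (2 points).
  x = 13: rhs = 3, matching y values: 7, 16 (2 points).
  x = 14: rhs = 3, matching y values: 7, 16 (2 points).
  x = 15: rhs = 18, matching y values: 8, 15 (2 points).
  x = 16: rhs = 8, matching y values: 10, 13 (2 points).
  x = 17: rhs = 2, matching y values: 5, 18 (2 points).
  x = 18: rhs = 6, matching y values: 11, 12 (2 points).
  x = 19: rhs = 3, matching y values: 7, 16 (2 points).
  x = 20: rhs = 22, matching y values: none (0 points).
  x = 21: rhs = 0, matching y values: 0 (1 points).
  x = 22: rhs = 12, matching y values: 9, 14 (2 points).
Total affine count: 29.
Full point count |E(F_23)| = 29 + 1 = 30.
Hasse bound: |30 − (23+1)| = |6| = 6 ≤ 2√23 ≈ 9.5917 ✓.


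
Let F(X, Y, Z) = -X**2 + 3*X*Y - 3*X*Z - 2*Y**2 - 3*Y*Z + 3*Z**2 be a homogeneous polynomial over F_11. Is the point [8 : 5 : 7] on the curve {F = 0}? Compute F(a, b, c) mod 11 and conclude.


F(8,5,7) ≡ 1 (mod 11); P is NOT on the curve.

Evaluate F(8, 5, 7) term-by-term (mod 11).
  -X**2 ↦ -1·64·1·1 = -64
  3*X*Y ↦ 3·8·5·1 = 120
  -3*X*Z ↦ -3·8·1·7 = -168
  -2*Y**2 ↦ -2·1·25·1 = -50
  -3*Y*Z ↦ -3·1·5·7 = -105
  3*Z**2 ↦ 3·1·1·49 = 147
Sum: F(8, 5, 7) = (-64) + (120) + (-168) + (-50) + (-105) + (147) = -120.
Reducing mod 11: -120 ≡ 1 (mod 11).
Since F(a, b, c) ≡ 1 ≠ 0 (mod 11), P does NOT lie on the curve.


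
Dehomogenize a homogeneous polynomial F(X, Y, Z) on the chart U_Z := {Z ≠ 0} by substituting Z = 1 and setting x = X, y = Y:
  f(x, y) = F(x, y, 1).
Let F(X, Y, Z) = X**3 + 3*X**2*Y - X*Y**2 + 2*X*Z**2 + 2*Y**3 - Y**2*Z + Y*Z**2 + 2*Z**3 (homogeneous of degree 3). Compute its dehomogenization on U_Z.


f(x, y) = x**3 + 3*x**2*y - x*y**2 + 2*x + 2*y**3 - y**2 + y + 2

On U_Z we set Z = 1. Each monomial c·X^i·Y^j·Z^k in F becomes c·x^i·y^j·1^k = c·x^i·y^j.
Substituting Z = 1: F(X, Y, 1) = x**3 + 3*x**2*y - x*y**2 + 2*x + 2*y**3 - y**2 + y + 2.
Note: deg(f) ≤ deg(F) = 3; strict inequality happens when F is divisible by Z (lost terms).


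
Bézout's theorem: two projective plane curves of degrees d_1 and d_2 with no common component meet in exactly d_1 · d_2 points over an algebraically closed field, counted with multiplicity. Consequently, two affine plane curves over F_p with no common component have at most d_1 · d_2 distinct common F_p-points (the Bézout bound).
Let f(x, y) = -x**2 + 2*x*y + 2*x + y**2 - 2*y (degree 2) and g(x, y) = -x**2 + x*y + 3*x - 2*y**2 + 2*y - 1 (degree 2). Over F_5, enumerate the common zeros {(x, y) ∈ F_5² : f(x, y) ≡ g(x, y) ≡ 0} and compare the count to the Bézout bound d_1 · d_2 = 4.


Common zeros: {(0, 2), (2, 3)}; count = 2; Bézout bound = 4.

deg(f) = 2, deg(g) = 2, so Bézout bound = 4.
Scan x ∈ F_5. For each x, list the y ∈ F_5 with f(x, y) ≡ 0 and those with g(x, y) ≡ 0 (mod 5); the common zeros in that column are the intersection.
  x = 0: f ≡ 0 at y ∈ {0, 2}; g ≡ 0 at y ∈ {2, 4}; common: {2}.
  x = 1: f ≡ 0 at y ∈ {2, 3}; g ≡ 0 at y ∈ ∅; common: ∅.
  x = 2: f ≡ 0 at y ∈ {0, 3}; g ≡ 0 at y ∈ {3, 4}; common: {3}.
  x = 3: f ≡ 0 at y ∈ ∅; g ≡ 0 at y ∈ ∅; common: ∅.
  x = 4: f ≡ 0 at y ∈ ∅; g ≡ 0 at y ∈ {0, 3}; common: ∅.
Collecting: common zeros = {(0, 2), (2, 3)}, so the count is 2.
Comparison with the Bézout bound: 2 ≤ 4 = deg(f)·deg(g), as expected for curves with no common component (the affine F_5-count falls short of the bound because intersections may lie at infinity, over extension fields, or carry multiplicity).
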